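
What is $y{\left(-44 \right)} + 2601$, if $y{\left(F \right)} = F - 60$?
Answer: $2497$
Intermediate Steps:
$y{\left(F \right)} = -60 + F$
$y{\left(-44 \right)} + 2601 = \left(-60 - 44\right) + 2601 = -104 + 2601 = 2497$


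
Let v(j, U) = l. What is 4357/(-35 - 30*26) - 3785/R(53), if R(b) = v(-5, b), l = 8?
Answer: -3119631/6520 ≈ -478.47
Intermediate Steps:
v(j, U) = 8
R(b) = 8
4357/(-35 - 30*26) - 3785/R(53) = 4357/(-35 - 30*26) - 3785/8 = 4357/(-35 - 780) - 3785*⅛ = 4357/(-815) - 3785/8 = 4357*(-1/815) - 3785/8 = -4357/815 - 3785/8 = -3119631/6520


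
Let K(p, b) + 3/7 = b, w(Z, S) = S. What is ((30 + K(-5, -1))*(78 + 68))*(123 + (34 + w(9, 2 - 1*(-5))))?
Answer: 4788800/7 ≈ 6.8411e+5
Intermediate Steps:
K(p, b) = -3/7 + b
((30 + K(-5, -1))*(78 + 68))*(123 + (34 + w(9, 2 - 1*(-5)))) = ((30 + (-3/7 - 1))*(78 + 68))*(123 + (34 + (2 - 1*(-5)))) = ((30 - 10/7)*146)*(123 + (34 + (2 + 5))) = ((200/7)*146)*(123 + (34 + 7)) = 29200*(123 + 41)/7 = (29200/7)*164 = 4788800/7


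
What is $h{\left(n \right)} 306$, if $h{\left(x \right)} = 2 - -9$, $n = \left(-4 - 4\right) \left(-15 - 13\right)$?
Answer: $3366$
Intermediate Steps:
$n = 224$ ($n = \left(-8\right) \left(-28\right) = 224$)
$h{\left(x \right)} = 11$ ($h{\left(x \right)} = 2 + 9 = 11$)
$h{\left(n \right)} 306 = 11 \cdot 306 = 3366$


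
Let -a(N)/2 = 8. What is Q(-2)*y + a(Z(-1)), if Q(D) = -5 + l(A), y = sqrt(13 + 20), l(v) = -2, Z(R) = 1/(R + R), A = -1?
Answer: -16 - 7*sqrt(33) ≈ -56.212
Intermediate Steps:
Z(R) = 1/(2*R)
y = sqrt(33) ≈ 5.7446
a(N) = -16 (a(N) = -2*8 = -16)
Q(D) = -7 (Q(D) = -5 - 2 = -7)
Q(-2)*y + a(Z(-1)) = -7*sqrt(33) - 16 = -16 - 7*sqrt(33)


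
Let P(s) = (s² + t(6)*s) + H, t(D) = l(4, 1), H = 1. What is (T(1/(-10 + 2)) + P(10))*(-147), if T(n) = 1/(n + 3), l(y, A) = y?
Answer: -477897/23 ≈ -20778.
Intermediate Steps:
t(D) = 4
P(s) = 1 + s² + 4*s (P(s) = (s² + 4*s) + 1 = 1 + s² + 4*s)
T(n) = 1/(3 + n)
(T(1/(-10 + 2)) + P(10))*(-147) = (1/(3 + 1/(-10 + 2)) + (1 + 10² + 4*10))*(-147) = (1/(3 + 1/(-8)) + (1 + 100 + 40))*(-147) = (1/(3 - ⅛) + 141)*(-147) = (1/(23/8) + 141)*(-147) = (8/23 + 141)*(-147) = (3251/23)*(-147) = -477897/23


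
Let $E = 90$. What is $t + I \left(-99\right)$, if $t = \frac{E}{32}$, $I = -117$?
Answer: $\frac{185373}{16} \approx 11586.0$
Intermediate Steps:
$t = \frac{45}{16}$ ($t = \frac{90}{32} = 90 \cdot \frac{1}{32} = \frac{45}{16} \approx 2.8125$)
$t + I \left(-99\right) = \frac{45}{16} - -11583 = \frac{45}{16} + 11583 = \frac{185373}{16}$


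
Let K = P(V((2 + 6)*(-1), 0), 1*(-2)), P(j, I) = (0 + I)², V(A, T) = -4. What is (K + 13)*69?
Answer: 1173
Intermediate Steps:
P(j, I) = I²
K = 4 (K = (1*(-2))² = (-2)² = 4)
(K + 13)*69 = (4 + 13)*69 = 17*69 = 1173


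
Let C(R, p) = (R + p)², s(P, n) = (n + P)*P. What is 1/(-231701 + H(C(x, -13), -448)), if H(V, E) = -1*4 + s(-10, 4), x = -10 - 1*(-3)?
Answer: -1/231645 ≈ -4.3169e-6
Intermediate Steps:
x = -7 (x = -10 + 3 = -7)
s(P, n) = P*(P + n) (s(P, n) = (P + n)*P = P*(P + n))
H(V, E) = 56 (H(V, E) = -1*4 - 10*(-10 + 4) = -4 - 10*(-6) = -4 + 60 = 56)
1/(-231701 + H(C(x, -13), -448)) = 1/(-231701 + 56) = 1/(-231645) = -1/231645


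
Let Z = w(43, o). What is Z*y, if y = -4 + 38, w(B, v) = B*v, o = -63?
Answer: -92106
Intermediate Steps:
y = 34
Z = -2709 (Z = 43*(-63) = -2709)
Z*y = -2709*34 = -92106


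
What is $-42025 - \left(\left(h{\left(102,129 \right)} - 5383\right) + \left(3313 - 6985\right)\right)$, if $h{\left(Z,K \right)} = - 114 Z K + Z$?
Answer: $1466940$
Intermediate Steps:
$h{\left(Z,K \right)} = Z - 114 K Z$ ($h{\left(Z,K \right)} = - 114 K Z + Z = Z - 114 K Z$)
$-42025 - \left(\left(h{\left(102,129 \right)} - 5383\right) + \left(3313 - 6985\right)\right) = -42025 - \left(\left(102 \left(1 - 14706\right) - 5383\right) + \left(3313 - 6985\right)\right) = -42025 - \left(\left(102 \left(1 - 14706\right) - 5383\right) - 3672\right) = -42025 - \left(\left(102 \left(-14705\right) - 5383\right) - 3672\right) = -42025 - \left(\left(-1499910 - 5383\right) - 3672\right) = -42025 - \left(-1505293 - 3672\right) = -42025 - -1508965 = -42025 + 1508965 = 1466940$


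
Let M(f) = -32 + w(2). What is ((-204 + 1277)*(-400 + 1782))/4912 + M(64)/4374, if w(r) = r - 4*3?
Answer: 540494755/1790424 ≈ 301.88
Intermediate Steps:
w(r) = -12 + r (w(r) = r - 12 = -12 + r)
M(f) = -42 (M(f) = -32 + (-12 + 2) = -32 - 10 = -42)
((-204 + 1277)*(-400 + 1782))/4912 + M(64)/4374 = ((-204 + 1277)*(-400 + 1782))/4912 - 42/4374 = (1073*1382)*(1/4912) - 42*1/4374 = 1482886*(1/4912) - 7/729 = 741443/2456 - 7/729 = 540494755/1790424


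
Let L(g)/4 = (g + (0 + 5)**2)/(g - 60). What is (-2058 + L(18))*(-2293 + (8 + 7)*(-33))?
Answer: 120731552/21 ≈ 5.7491e+6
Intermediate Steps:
L(g) = 4*(25 + g)/(-60 + g) (L(g) = 4*((g + (0 + 5)**2)/(g - 60)) = 4*((g + 5**2)/(-60 + g)) = 4*((g + 25)/(-60 + g)) = 4*((25 + g)/(-60 + g)) = 4*(25 + g)/(-60 + g))
(-2058 + L(18))*(-2293 + (8 + 7)*(-33)) = (-2058 + 4*(25 + 18)/(-60 + 18))*(-2293 + (8 + 7)*(-33)) = (-2058 + 4*43/(-42))*(-2293 + 15*(-33)) = (-2058 + 4*(-1/42)*43)*(-2293 - 495) = (-2058 - 86/21)*(-2788) = -43304/21*(-2788) = 120731552/21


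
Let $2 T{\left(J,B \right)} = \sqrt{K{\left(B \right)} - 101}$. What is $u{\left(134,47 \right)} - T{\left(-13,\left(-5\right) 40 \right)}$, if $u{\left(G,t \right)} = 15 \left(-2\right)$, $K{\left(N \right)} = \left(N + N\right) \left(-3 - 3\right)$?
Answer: $-30 - \frac{11 \sqrt{19}}{2} \approx -53.974$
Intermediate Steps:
$K{\left(N \right)} = - 12 N$ ($K{\left(N \right)} = 2 N \left(-6\right) = - 12 N$)
$u{\left(G,t \right)} = -30$
$T{\left(J,B \right)} = \frac{\sqrt{-101 - 12 B}}{2}$ ($T{\left(J,B \right)} = \frac{\sqrt{- 12 B - 101}}{2} = \frac{\sqrt{-101 - 12 B}}{2}$)
$u{\left(134,47 \right)} - T{\left(-13,\left(-5\right) 40 \right)} = -30 - \frac{\sqrt{-101 - 12 \left(\left(-5\right) 40\right)}}{2} = -30 - \frac{\sqrt{-101 - -2400}}{2} = -30 - \frac{\sqrt{-101 + 2400}}{2} = -30 - \frac{\sqrt{2299}}{2} = -30 - \frac{11 \sqrt{19}}{2}$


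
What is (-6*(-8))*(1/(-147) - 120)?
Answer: -282256/49 ≈ -5760.3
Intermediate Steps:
(-6*(-8))*(1/(-147) - 120) = 48*(-1/147 - 120) = 48*(-17641/147) = -282256/49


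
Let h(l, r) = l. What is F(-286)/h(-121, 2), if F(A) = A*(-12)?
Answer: -312/11 ≈ -28.364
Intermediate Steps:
F(A) = -12*A
F(-286)/h(-121, 2) = -12*(-286)/(-121) = 3432*(-1/121) = -312/11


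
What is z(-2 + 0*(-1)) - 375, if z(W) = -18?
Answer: -393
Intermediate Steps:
z(-2 + 0*(-1)) - 375 = -18 - 375 = -393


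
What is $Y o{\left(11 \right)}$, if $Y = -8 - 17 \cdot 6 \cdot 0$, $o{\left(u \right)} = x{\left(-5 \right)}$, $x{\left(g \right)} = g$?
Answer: $40$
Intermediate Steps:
$o{\left(u \right)} = -5$
$Y = -8$ ($Y = -8 - 0 = -8 + 0 = -8$)
$Y o{\left(11 \right)} = \left(-8\right) \left(-5\right) = 40$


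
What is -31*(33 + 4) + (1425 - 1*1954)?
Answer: -1676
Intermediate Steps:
-31*(33 + 4) + (1425 - 1*1954) = -31*37 + (1425 - 1954) = -1147 - 529 = -1676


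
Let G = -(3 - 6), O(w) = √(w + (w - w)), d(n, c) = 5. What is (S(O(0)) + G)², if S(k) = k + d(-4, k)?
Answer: 64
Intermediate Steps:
O(w) = √w (O(w) = √(w + 0) = √w)
S(k) = 5 + k (S(k) = k + 5 = 5 + k)
G = 3 (G = -1*(-3) = 3)
(S(O(0)) + G)² = ((5 + √0) + 3)² = ((5 + 0) + 3)² = (5 + 3)² = 8² = 64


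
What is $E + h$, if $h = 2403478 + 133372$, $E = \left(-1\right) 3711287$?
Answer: $-1174437$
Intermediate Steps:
$E = -3711287$
$h = 2536850$
$E + h = -3711287 + 2536850 = -1174437$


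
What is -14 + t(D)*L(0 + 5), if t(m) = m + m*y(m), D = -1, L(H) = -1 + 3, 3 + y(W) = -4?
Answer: -2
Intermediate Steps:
y(W) = -7 (y(W) = -3 - 4 = -7)
L(H) = 2
t(m) = -6*m (t(m) = m + m*(-7) = m - 7*m = -6*m)
-14 + t(D)*L(0 + 5) = -14 - 6*(-1)*2 = -14 + 6*2 = -14 + 12 = -2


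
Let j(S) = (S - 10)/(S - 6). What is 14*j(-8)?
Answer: 18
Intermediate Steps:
j(S) = (-10 + S)/(-6 + S)
14*j(-8) = 14*((-10 - 8)/(-6 - 8)) = 14*(-18/(-14)) = 14*(-1/14*(-18)) = 14*(9/7) = 18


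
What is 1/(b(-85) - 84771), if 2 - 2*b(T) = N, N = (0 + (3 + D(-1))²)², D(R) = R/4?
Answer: -512/43416881 ≈ -1.1793e-5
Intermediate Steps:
D(R) = R/4 (D(R) = R*(¼) = R/4)
N = 14641/256 (N = (0 + (3 + (¼)*(-1))²)² = (0 + (3 - ¼)²)² = (0 + (11/4)²)² = (0 + 121/16)² = (121/16)² = 14641/256 ≈ 57.191)
b(T) = -14129/512 (b(T) = 1 - ½*14641/256 = 1 - 14641/512 = -14129/512)
1/(b(-85) - 84771) = 1/(-14129/512 - 84771) = 1/(-43416881/512) = -512/43416881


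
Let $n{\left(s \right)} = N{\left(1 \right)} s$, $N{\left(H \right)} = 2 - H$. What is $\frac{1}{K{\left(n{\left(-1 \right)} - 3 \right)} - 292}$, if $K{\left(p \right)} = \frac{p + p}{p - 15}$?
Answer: $- \frac{19}{5540} \approx -0.0034296$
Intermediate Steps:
$n{\left(s \right)} = s$ ($n{\left(s \right)} = \left(2 - 1\right) s = 1 s = s$)
$K{\left(p \right)} = \frac{2 p}{-15 + p}$
$\frac{1}{K{\left(n{\left(-1 \right)} - 3 \right)} - 292} = \frac{1}{\frac{2 \left(-1 - 3\right)}{-15 - 4} - 292} = \frac{1}{2 \left(-4\right) \frac{1}{-15 - 4} - 292} = \frac{1}{2 \left(-4\right) \frac{1}{-19} - 292} = \frac{1}{2 \left(-4\right) \left(- \frac{1}{19}\right) - 292} = \frac{1}{\frac{8}{19} - 292} = \frac{1}{- \frac{5540}{19}} = - \frac{19}{5540}$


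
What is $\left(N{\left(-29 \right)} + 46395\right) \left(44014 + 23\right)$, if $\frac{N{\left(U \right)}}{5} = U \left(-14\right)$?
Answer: $2132491725$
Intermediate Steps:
$N{\left(U \right)} = - 70 U$ ($N{\left(U \right)} = 5 U \left(-14\right) = 5 \left(- 14 U\right) = - 70 U$)
$\left(N{\left(-29 \right)} + 46395\right) \left(44014 + 23\right) = \left(\left(-70\right) \left(-29\right) + 46395\right) \left(44014 + 23\right) = \left(2030 + 46395\right) 44037 = 48425 \cdot 44037 = 2132491725$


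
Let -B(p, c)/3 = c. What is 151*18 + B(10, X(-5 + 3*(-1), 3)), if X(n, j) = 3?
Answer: 2709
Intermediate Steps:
B(p, c) = -3*c
151*18 + B(10, X(-5 + 3*(-1), 3)) = 151*18 - 3*3 = 2718 - 9 = 2709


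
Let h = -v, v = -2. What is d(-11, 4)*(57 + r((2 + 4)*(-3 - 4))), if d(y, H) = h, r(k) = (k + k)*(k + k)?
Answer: 14226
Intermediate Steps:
r(k) = 4*k² (r(k) = (2*k)*(2*k) = 4*k²)
h = 2 (h = -1*(-2) = 2)
d(y, H) = 2
d(-11, 4)*(57 + r((2 + 4)*(-3 - 4))) = 2*(57 + 4*((2 + 4)*(-3 - 4))²) = 2*(57 + 4*(6*(-7))²) = 2*(57 + 4*(-42)²) = 2*(57 + 4*1764) = 2*(57 + 7056) = 2*7113 = 14226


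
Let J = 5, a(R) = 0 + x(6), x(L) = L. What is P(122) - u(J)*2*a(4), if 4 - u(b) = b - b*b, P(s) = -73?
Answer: -361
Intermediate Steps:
a(R) = 6 (a(R) = 0 + 6 = 6)
u(b) = 4 + b² - b (u(b) = 4 - (b - b*b) = 4 - (b - b²) = 4 + (b² - b) = 4 + b² - b)
P(122) - u(J)*2*a(4) = -73 - (4 + 5² - 1*5)*2*6 = -73 - (4 + 25 - 5)*2*6 = -73 - 24*2*6 = -73 - 48*6 = -73 - 1*288 = -73 - 288 = -361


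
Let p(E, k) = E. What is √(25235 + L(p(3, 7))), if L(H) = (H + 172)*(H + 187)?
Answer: √58485 ≈ 241.84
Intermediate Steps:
L(H) = (172 + H)*(187 + H)
√(25235 + L(p(3, 7))) = √(25235 + (32164 + 3² + 359*3)) = √(25235 + (32164 + 9 + 1077)) = √(25235 + 33250) = √58485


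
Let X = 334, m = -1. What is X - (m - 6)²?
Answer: 285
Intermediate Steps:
X - (m - 6)² = 334 - (-1 - 6)² = 334 - 1*(-7)² = 334 - 1*49 = 334 - 49 = 285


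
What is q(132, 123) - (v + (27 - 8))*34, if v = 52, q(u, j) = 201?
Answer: -2213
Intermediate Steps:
q(132, 123) - (v + (27 - 8))*34 = 201 - (52 + (27 - 8))*34 = 201 - (52 + 19)*34 = 201 - 71*34 = 201 - 1*2414 = 201 - 2414 = -2213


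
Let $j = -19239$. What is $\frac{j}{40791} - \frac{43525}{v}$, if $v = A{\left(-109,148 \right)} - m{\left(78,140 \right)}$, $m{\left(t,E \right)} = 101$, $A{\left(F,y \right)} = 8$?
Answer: $\frac{591213016}{1264521} \approx 467.54$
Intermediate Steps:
$v = -93$ ($v = 8 - 101 = -93$)
$\frac{j}{40791} - \frac{43525}{v} = - \frac{19239}{40791} - \frac{43525}{-93} = \left(-19239\right) \frac{1}{40791} - - \frac{43525}{93} = - \frac{6413}{13597} + \frac{43525}{93} = \frac{591213016}{1264521}$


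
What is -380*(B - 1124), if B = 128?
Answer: 378480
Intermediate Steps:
-380*(B - 1124) = -380*(128 - 1124) = -380*(-996) = 378480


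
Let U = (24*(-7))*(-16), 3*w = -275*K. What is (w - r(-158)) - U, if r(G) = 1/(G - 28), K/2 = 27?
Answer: -1420667/186 ≈ -7638.0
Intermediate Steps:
K = 54 (K = 2*27 = 54)
r(G) = 1/(-28 + G)
w = -4950 (w = (-275*54)/3 = (⅓)*(-14850) = -4950)
U = 2688 (U = -168*(-16) = 2688)
(w - r(-158)) - U = (-4950 - 1/(-28 - 158)) - 1*2688 = (-4950 - 1/(-186)) - 2688 = (-4950 - 1*(-1/186)) - 2688 = (-4950 + 1/186) - 2688 = -920699/186 - 2688 = -1420667/186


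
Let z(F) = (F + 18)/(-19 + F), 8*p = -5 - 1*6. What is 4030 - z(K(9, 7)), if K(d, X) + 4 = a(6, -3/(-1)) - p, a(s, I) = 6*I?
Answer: 117137/29 ≈ 4039.2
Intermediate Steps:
p = -11/8 (p = (-5 - 1*6)/8 = (-5 - 6)/8 = (⅛)*(-11) = -11/8 ≈ -1.3750)
K(d, X) = 123/8 (K(d, X) = -4 + (6*(-3/(-1)) - 1*(-11/8)) = -4 + (6*(-3*(-1)) + 11/8) = -4 + (6*3 + 11/8) = -4 + (18 + 11/8) = -4 + 155/8 = 123/8)
z(F) = (18 + F)/(-19 + F)
4030 - z(K(9, 7)) = 4030 - (18 + 123/8)/(-19 + 123/8) = 4030 - 267/((-29/8)*8) = 4030 - (-8)*267/(29*8) = 4030 - 1*(-267/29) = 4030 + 267/29 = 117137/29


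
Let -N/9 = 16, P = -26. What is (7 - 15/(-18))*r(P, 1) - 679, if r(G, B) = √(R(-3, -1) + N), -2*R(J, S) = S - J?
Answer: -679 + 47*I*√145/6 ≈ -679.0 + 94.326*I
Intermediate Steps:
N = -144 (N = -9*16 = -144)
R(J, S) = J/2 - S/2 (R(J, S) = -(S - J)/2 = J/2 - S/2)
r(G, B) = I*√145 (r(G, B) = √(((½)*(-3) - ½*(-1)) - 144) = √((-3/2 + ½) - 144) = √(-1 - 144) = √(-145) = I*√145)
(7 - 15/(-18))*r(P, 1) - 679 = (7 - 15/(-18))*(I*√145) - 679 = (7 - 15*(-1/18))*(I*√145) - 679 = (7 + ⅚)*(I*√145) - 679 = 47*(I*√145)/6 - 679 = 47*I*√145/6 - 679 = -679 + 47*I*√145/6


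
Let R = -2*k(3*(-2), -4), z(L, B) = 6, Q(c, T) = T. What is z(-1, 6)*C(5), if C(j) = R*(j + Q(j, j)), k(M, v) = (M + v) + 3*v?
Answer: 2640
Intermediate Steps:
k(M, v) = M + 4*v
R = 44 (R = -2*(3*(-2) + 4*(-4)) = -2*(-6 - 16) = -2*(-22) = 44)
C(j) = 88*j (C(j) = 44*(j + j) = 44*(2*j) = 88*j)
z(-1, 6)*C(5) = 6*(88*5) = 6*440 = 2640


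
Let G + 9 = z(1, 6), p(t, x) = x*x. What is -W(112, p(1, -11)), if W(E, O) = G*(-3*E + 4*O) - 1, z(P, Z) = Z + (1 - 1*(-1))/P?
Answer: 149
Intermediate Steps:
p(t, x) = x²
z(P, Z) = Z + 2/P (z(P, Z) = Z + (1 + 1)/P = Z + 2/P)
G = -1 (G = -9 + (6 + 2/1) = -9 + (6 + 2*1) = -9 + (6 + 2) = -9 + 8 = -1)
W(E, O) = -1 - 4*O + 3*E (W(E, O) = -(-3*E + 4*O) - 1 = (-4*O + 3*E) - 1 = -1 - 4*O + 3*E)
-W(112, p(1, -11)) = -(-1 - 4*(-11)² + 3*112) = -(-1 - 4*121 + 336) = -(-1 - 484 + 336) = -1*(-149) = 149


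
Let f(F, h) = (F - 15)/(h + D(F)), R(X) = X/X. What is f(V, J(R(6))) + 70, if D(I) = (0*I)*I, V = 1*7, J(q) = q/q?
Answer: 62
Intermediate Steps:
R(X) = 1
J(q) = 1
V = 7
D(I) = 0 (D(I) = 0*I = 0)
f(F, h) = (-15 + F)/h (f(F, h) = (F - 15)/(h + 0) = (-15 + F)/h)
f(V, J(R(6))) + 70 = (-15 + 7)/1 + 70 = 1*(-8) + 70 = -8 + 70 = 62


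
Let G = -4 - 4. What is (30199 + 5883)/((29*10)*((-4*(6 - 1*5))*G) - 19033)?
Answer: -36082/9753 ≈ -3.6996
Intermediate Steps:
G = -8
(30199 + 5883)/((29*10)*((-4*(6 - 1*5))*G) - 19033) = (30199 + 5883)/((29*10)*(-4*(6 - 1*5)*(-8)) - 19033) = 36082/(290*(-4*(6 - 5)*(-8)) - 19033) = 36082/(290*(-4*1*(-8)) - 19033) = 36082/(290*(-4*(-8)) - 19033) = 36082/(290*32 - 19033) = 36082/(9280 - 19033) = 36082/(-9753) = 36082*(-1/9753) = -36082/9753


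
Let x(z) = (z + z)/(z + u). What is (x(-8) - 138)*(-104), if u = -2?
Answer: 70928/5 ≈ 14186.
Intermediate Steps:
x(z) = 2*z/(-2 + z) (x(z) = (z + z)/(z - 2) = (2*z)/(-2 + z) = 2*z/(-2 + z))
(x(-8) - 138)*(-104) = (2*(-8)/(-2 - 8) - 138)*(-104) = (2*(-8)/(-10) - 138)*(-104) = (2*(-8)*(-⅒) - 138)*(-104) = (8/5 - 138)*(-104) = -682/5*(-104) = 70928/5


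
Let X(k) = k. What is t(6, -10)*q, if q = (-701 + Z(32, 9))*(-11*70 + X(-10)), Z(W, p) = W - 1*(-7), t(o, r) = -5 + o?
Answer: 516360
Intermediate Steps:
Z(W, p) = 7 + W (Z(W, p) = W + 7 = 7 + W)
q = 516360 (q = (-701 + (7 + 32))*(-11*70 - 10) = (-701 + 39)*(-770 - 10) = -662*(-780) = 516360)
t(6, -10)*q = (-5 + 6)*516360 = 1*516360 = 516360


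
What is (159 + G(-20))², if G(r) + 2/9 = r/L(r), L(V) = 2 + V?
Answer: 2070721/81 ≈ 25564.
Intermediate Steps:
G(r) = -2/9 + r/(2 + r)
(159 + G(-20))² = (159 + (-4 + 7*(-20))/(9*(2 - 20)))² = (159 + (⅑)*(-4 - 140)/(-18))² = (159 + (⅑)*(-1/18)*(-144))² = (159 + 8/9)² = (1439/9)² = 2070721/81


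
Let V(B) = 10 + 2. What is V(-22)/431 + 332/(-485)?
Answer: -137272/209035 ≈ -0.65669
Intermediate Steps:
V(B) = 12
V(-22)/431 + 332/(-485) = 12/431 + 332/(-485) = 12*(1/431) + 332*(-1/485) = 12/431 - 332/485 = -137272/209035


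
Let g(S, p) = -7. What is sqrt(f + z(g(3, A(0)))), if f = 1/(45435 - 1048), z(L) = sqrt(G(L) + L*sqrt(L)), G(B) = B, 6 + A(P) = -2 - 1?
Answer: sqrt(44387 + 1970205769*sqrt(7)*sqrt(-1 - I*sqrt(7)))/44387 ≈ 1.8681 - 0.97976*I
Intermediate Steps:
A(P) = -9 (A(P) = -6 + (-2 - 1) = -6 - 3 = -9)
z(L) = sqrt(L + L**(3/2)) (z(L) = sqrt(L + L*sqrt(L)) = sqrt(L + L**(3/2)))
f = 1/44387 ≈ 2.2529e-5
sqrt(f + z(g(3, A(0)))) = sqrt(1/44387 + sqrt(-7 + (-7)**(3/2))) = sqrt(1/44387 + sqrt(-7 - 7*I*sqrt(7)))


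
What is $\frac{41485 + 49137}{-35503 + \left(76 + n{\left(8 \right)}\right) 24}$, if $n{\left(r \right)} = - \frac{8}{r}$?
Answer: $- \frac{90622}{33703} \approx -2.6888$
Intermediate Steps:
$\frac{41485 + 49137}{-35503 + \left(76 + n{\left(8 \right)}\right) 24} = \frac{41485 + 49137}{-35503 + \left(76 - \frac{8}{8}\right) 24} = \frac{90622}{-35503 + \left(76 - 1\right) 24} = \frac{90622}{-35503 + 75 \cdot 24} = \frac{90622}{-35503 + 1800} = \frac{90622}{-33703} = 90622 \left(- \frac{1}{33703}\right) = - \frac{90622}{33703}$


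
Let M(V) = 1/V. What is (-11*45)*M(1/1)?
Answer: -495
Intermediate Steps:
(-11*45)*M(1/1) = (-11*45)/(1/1) = -495/1 = -495*1 = -495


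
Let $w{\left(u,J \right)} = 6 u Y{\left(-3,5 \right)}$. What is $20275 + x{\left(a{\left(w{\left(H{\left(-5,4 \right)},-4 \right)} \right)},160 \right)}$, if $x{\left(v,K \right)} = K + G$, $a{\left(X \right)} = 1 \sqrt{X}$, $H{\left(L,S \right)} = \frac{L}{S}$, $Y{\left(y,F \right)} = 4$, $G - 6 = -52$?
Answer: $20389$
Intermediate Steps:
$G = -46$ ($G = 6 - 52 = -46$)
$w{\left(u,J \right)} = 24 u$ ($w{\left(u,J \right)} = 6 u 4 = 24 u$)
$a{\left(X \right)} = \sqrt{X}$
$x{\left(v,K \right)} = -46 + K$ ($x{\left(v,K \right)} = K - 46 = -46 + K$)
$20275 + x{\left(a{\left(w{\left(H{\left(-5,4 \right)},-4 \right)} \right)},160 \right)} = 20275 + \left(-46 + 160\right) = 20275 + 114 = 20389$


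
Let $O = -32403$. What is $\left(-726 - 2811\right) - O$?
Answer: $28866$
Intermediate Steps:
$\left(-726 - 2811\right) - O = \left(-726 - 2811\right) - -32403 = -3537 + 32403 = 28866$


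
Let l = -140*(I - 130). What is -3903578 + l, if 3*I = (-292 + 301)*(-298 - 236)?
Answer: -3661098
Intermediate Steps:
I = -1602 (I = ((-292 + 301)*(-298 - 236))/3 = (9*(-534))/3 = (⅓)*(-4806) = -1602)
l = 242480 (l = -140*(-1602 - 130) = -140*(-1732) = 242480)
-3903578 + l = -3903578 + 242480 = -3661098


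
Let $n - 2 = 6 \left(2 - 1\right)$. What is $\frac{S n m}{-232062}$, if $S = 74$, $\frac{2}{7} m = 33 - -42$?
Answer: $- \frac{25900}{38677} \approx -0.66965$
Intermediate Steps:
$m = \frac{525}{2}$ ($m = \frac{7 \left(33 - -42\right)}{2} = \frac{7 \left(33 + 42\right)}{2} = \frac{7}{2} \cdot 75 = \frac{525}{2} \approx 262.5$)
$n = 8$ ($n = 2 + 6 \left(2 - 1\right) = 2 + 6 \cdot 1 = 2 + 6 = 8$)
$\frac{S n m}{-232062} = \frac{74 \cdot 8 \cdot \frac{525}{2}}{-232062} = 592 \cdot \frac{525}{2} \left(- \frac{1}{232062}\right) = 155400 \left(- \frac{1}{232062}\right) = - \frac{25900}{38677}$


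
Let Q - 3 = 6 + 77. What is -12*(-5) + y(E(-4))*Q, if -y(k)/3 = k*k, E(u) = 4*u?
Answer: -65988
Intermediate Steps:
Q = 86 (Q = 3 + (6 + 77) = 3 + 83 = 86)
y(k) = -3*k**2 (y(k) = -3*k*k = -3*k**2)
-12*(-5) + y(E(-4))*Q = -12*(-5) - 3*(4*(-4))**2*86 = 60 - 3*(-16)**2*86 = 60 - 3*256*86 = 60 - 768*86 = 60 - 66048 = -65988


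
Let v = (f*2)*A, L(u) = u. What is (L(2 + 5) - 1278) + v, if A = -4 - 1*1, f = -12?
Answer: -1151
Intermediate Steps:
A = -5 (A = -4 - 1 = -5)
v = 120 (v = -12*2*(-5) = -24*(-5) = 120)
(L(2 + 5) - 1278) + v = ((2 + 5) - 1278) + 120 = (7 - 1278) + 120 = -1271 + 120 = -1151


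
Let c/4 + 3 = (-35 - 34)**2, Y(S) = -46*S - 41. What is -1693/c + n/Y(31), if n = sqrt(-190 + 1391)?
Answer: -1693/19032 - sqrt(1201)/1467 ≈ -0.11258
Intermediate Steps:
Y(S) = -41 - 46*S
c = 19032 (c = -12 + 4*(-35 - 34)**2 = -12 + 4*(-69)**2 = -12 + 4*4761 = -12 + 19044 = 19032)
n = sqrt(1201) ≈ 34.655
-1693/c + n/Y(31) = -1693/19032 + sqrt(1201)/(-41 - 46*31) = -1693*1/19032 + sqrt(1201)/(-41 - 1426) = -1693/19032 + sqrt(1201)/(-1467) = -1693/19032 + sqrt(1201)*(-1/1467) = -1693/19032 - sqrt(1201)/1467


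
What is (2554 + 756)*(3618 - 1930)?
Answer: 5587280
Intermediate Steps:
(2554 + 756)*(3618 - 1930) = 3310*1688 = 5587280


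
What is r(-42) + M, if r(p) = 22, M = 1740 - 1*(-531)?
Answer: 2293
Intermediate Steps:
M = 2271 (M = 1740 + 531 = 2271)
r(-42) + M = 22 + 2271 = 2293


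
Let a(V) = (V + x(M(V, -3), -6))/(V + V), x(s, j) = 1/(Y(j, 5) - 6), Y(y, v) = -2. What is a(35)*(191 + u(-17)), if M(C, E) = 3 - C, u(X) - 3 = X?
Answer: 49383/560 ≈ 88.184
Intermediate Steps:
u(X) = 3 + X
x(s, j) = -⅛ (x(s, j) = 1/(-2 - 6) = 1/(-8) = -⅛)
a(V) = (-⅛ + V)/(2*V) (a(V) = (V - ⅛)/(V + V) = (-⅛ + V)/((2*V)) = (-⅛ + V)*(1/(2*V)) = (-⅛ + V)/(2*V))
a(35)*(191 + u(-17)) = ((1/16)*(-1 + 8*35)/35)*(191 + (3 - 17)) = ((1/16)*(1/35)*(-1 + 280))*(191 - 14) = ((1/16)*(1/35)*279)*177 = (279/560)*177 = 49383/560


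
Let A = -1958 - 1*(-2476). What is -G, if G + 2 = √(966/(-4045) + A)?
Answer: 2 - 2*√2117905370/4045 ≈ -20.754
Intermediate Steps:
A = 518 (A = -1958 + 2476 = 518)
G = -2 + 2*√2117905370/4045 (G = -2 + √(966/(-4045) + 518) = -2 + √(966*(-1/4045) + 518) = -2 + √(-966/4045 + 518) = -2 + √(2094344/4045) = -2 + 2*√2117905370/4045 ≈ 20.754)
-G = -(-2 + 2*√2117905370/4045) = 2 - 2*√2117905370/4045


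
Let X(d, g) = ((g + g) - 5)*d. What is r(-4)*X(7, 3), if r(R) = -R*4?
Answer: 112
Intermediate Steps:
r(R) = -4*R
X(d, g) = d*(-5 + 2*g) (X(d, g) = (2*g - 5)*d = (-5 + 2*g)*d = d*(-5 + 2*g))
r(-4)*X(7, 3) = (-4*(-4))*(7*(-5 + 2*3)) = 16*(7*(-5 + 6)) = 16*(7*1) = 16*7 = 112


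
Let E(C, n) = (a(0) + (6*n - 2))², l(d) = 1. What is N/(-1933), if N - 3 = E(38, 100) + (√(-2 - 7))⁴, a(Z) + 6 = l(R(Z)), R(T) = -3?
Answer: -351733/1933 ≈ -181.96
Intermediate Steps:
a(Z) = -5 (a(Z) = -6 + 1 = -5)
E(C, n) = (-7 + 6*n)² (E(C, n) = (-5 + (6*n - 2))² = (-5 + (-2 + 6*n))² = (-7 + 6*n)²)
N = 351733 (N = 3 + ((-7 + 6*100)² + (√(-2 - 7))⁴) = 3 + ((-7 + 600)² + (√(-9))⁴) = 3 + (593² + (3*I)⁴) = 3 + (351649 + 81) = 3 + 351730 = 351733)
N/(-1933) = 351733/(-1933) = 351733*(-1/1933) = -351733/1933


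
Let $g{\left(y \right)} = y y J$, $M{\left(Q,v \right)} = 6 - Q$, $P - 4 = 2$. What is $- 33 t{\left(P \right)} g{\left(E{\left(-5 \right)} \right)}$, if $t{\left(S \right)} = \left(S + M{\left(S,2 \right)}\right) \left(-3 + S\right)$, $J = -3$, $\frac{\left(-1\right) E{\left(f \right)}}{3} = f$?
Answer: $400950$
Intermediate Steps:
$E{\left(f \right)} = - 3 f$
$P = 6$ ($P = 4 + 2 = 6$)
$t{\left(S \right)} = -18 + 6 S$ ($t{\left(S \right)} = \left(S - \left(-6 + S\right)\right) \left(-3 + S\right) = 6 \left(-3 + S\right) = -18 + 6 S$)
$g{\left(y \right)} = - 3 y^{2}$ ($g{\left(y \right)} = y y \left(-3\right) = y^{2} \left(-3\right) = - 3 y^{2}$)
$- 33 t{\left(P \right)} g{\left(E{\left(-5 \right)} \right)} = - 33 \left(-18 + 6 \cdot 6\right) \left(- 3 \left(\left(-3\right) \left(-5\right)\right)^{2}\right) = - 33 \left(-18 + 36\right) \left(- 3 \cdot 15^{2}\right) = \left(-33\right) 18 \left(\left(-3\right) 225\right) = \left(-594\right) \left(-675\right) = 400950$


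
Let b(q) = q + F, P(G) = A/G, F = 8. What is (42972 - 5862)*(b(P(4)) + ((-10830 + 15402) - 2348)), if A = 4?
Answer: 82866630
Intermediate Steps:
P(G) = 4/G
b(q) = 8 + q (b(q) = q + 8 = 8 + q)
(42972 - 5862)*(b(P(4)) + ((-10830 + 15402) - 2348)) = (42972 - 5862)*((8 + 4/4) + ((-10830 + 15402) - 2348)) = 37110*((8 + 4*(¼)) + (4572 - 2348)) = 37110*((8 + 1) + 2224) = 37110*(9 + 2224) = 37110*2233 = 82866630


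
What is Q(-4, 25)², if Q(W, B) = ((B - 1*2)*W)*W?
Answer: 135424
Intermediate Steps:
Q(W, B) = W²*(-2 + B) (Q(W, B) = ((B - 2)*W)*W = ((-2 + B)*W)*W = (W*(-2 + B))*W = W²*(-2 + B))
Q(-4, 25)² = ((-4)²*(-2 + 25))² = (16*23)² = 368² = 135424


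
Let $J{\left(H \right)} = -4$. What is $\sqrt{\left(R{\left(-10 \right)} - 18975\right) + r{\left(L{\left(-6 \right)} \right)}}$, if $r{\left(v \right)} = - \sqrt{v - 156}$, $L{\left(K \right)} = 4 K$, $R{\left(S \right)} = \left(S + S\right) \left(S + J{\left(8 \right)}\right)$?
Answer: $\sqrt{-18695 - 6 i \sqrt{5}} \approx 0.0491 - 136.73 i$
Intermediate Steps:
$R{\left(S \right)} = 2 S \left(-4 + S\right)$ ($R{\left(S \right)} = \left(S + S\right) \left(S - 4\right) = 2 S \left(-4 + S\right)$)
$r{\left(v \right)} = - \sqrt{-156 + v}$
$\sqrt{\left(R{\left(-10 \right)} - 18975\right) + r{\left(L{\left(-6 \right)} \right)}} = \sqrt{\left(2 \left(-10\right) \left(-4 - 10\right) - 18975\right) - \sqrt{-156 + 4 \left(-6\right)}} = \sqrt{\left(2 \left(-10\right) \left(-14\right) - 18975\right) - \sqrt{-156 - 24}} = \sqrt{\left(280 - 18975\right) - \sqrt{-180}} = \sqrt{-18695 - 6 i \sqrt{5}}$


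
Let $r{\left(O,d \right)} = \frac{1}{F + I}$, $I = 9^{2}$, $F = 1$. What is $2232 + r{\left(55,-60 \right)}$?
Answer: $\frac{183025}{82} \approx 2232.0$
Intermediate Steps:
$I = 81$
$r{\left(O,d \right)} = \frac{1}{82}$ ($r{\left(O,d \right)} = \frac{1}{1 + 81} = \frac{1}{82}$)
$2232 + r{\left(55,-60 \right)} = 2232 + \frac{1}{82} = \frac{183025}{82}$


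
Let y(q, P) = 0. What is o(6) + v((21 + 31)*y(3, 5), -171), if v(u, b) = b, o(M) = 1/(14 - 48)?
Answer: -5815/34 ≈ -171.03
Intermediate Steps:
o(M) = -1/34 (o(M) = 1/(-34) = -1/34)
o(6) + v((21 + 31)*y(3, 5), -171) = -1/34 - 171 = -5815/34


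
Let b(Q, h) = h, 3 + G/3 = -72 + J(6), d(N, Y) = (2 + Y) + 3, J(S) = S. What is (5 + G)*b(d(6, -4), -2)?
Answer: 404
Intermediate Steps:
d(N, Y) = 5 + Y
G = -207 (G = -9 + 3*(-72 + 6) = -9 + 3*(-66) = -9 - 198 = -207)
(5 + G)*b(d(6, -4), -2) = (5 - 207)*(-2) = -202*(-2) = 404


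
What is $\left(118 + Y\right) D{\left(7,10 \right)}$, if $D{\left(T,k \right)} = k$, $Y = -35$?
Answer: $830$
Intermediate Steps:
$\left(118 + Y\right) D{\left(7,10 \right)} = \left(118 - 35\right) 10 = 83 \cdot 10 = 830$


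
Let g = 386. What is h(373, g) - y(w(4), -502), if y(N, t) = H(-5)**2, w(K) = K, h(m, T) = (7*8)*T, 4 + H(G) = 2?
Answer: 21612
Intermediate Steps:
H(G) = -2 (H(G) = -4 + 2 = -2)
h(m, T) = 56*T
y(N, t) = 4 (y(N, t) = (-2)**2 = 4)
h(373, g) - y(w(4), -502) = 56*386 - 1*4 = 21616 - 4 = 21612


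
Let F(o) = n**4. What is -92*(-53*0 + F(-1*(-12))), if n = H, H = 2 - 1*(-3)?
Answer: -57500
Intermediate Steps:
H = 5 (H = 2 + 3 = 5)
n = 5
F(o) = 625 (F(o) = 5**4 = 625)
-92*(-53*0 + F(-1*(-12))) = -92*(-53*0 + 625) = -92*(0 + 625) = -92*625 = -57500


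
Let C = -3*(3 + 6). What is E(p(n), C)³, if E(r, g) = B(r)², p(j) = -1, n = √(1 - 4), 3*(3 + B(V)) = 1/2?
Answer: 24137569/46656 ≈ 517.35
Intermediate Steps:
B(V) = -17/6 (B(V) = -3 + (⅓)/2 = -3 + (⅓)*(½) = -3 + ⅙ = -17/6)
n = I*√3 (n = √(-3) = I*√3 ≈ 1.732*I)
C = -27 (C = -3*9 = -27)
E(r, g) = 289/36 (E(r, g) = (-17/6)² = 289/36)
E(p(n), C)³ = (289/36)³ = 24137569/46656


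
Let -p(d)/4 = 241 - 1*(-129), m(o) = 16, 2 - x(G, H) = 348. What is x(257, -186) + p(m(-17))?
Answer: -1826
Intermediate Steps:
x(G, H) = -346 (x(G, H) = 2 - 1*348 = 2 - 348 = -346)
p(d) = -1480 (p(d) = -4*(241 - 1*(-129)) = -4*(241 + 129) = -4*370 = -1480)
x(257, -186) + p(m(-17)) = -346 - 1480 = -1826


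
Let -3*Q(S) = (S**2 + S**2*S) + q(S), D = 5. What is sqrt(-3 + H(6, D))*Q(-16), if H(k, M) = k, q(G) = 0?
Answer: 1280*sqrt(3) ≈ 2217.0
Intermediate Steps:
Q(S) = -S**2/3 - S**3/3 (Q(S) = -((S**2 + S**2*S) + 0)/3 = -((S**2 + S**3) + 0)/3 = -(S**2 + S**3)/3 = -S**2/3 - S**3/3)
sqrt(-3 + H(6, D))*Q(-16) = sqrt(-3 + 6)*((1/3)*(-16)**2*(-1 - 1*(-16))) = sqrt(3)*((1/3)*256*(-1 + 16)) = sqrt(3)*((1/3)*256*15) = sqrt(3)*1280 = 1280*sqrt(3)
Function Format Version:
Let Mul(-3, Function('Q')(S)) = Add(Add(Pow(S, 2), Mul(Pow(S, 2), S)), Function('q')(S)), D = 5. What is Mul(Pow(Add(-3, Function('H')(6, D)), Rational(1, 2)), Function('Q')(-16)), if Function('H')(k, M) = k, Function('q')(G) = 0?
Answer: Mul(1280, Pow(3, Rational(1, 2))) ≈ 2217.0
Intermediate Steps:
Function('Q')(S) = Add(Mul(Rational(-1, 3), Pow(S, 2)), Mul(Rational(-1, 3), Pow(S, 3))) (Function('Q')(S) = Mul(Rational(-1, 3), Add(Add(Pow(S, 2), Mul(Pow(S, 2), S)), 0)) = Mul(Rational(-1, 3), Add(Add(Pow(S, 2), Pow(S, 3)), 0)) = Mul(Rational(-1, 3), Add(Pow(S, 2), Pow(S, 3))) = Add(Mul(Rational(-1, 3), Pow(S, 2)), Mul(Rational(-1, 3), Pow(S, 3))))
Mul(Pow(Add(-3, Function('H')(6, D)), Rational(1, 2)), Function('Q')(-16)) = Mul(Pow(Add(-3, 6), Rational(1, 2)), Mul(Rational(1, 3), Pow(-16, 2), Add(-1, Mul(-1, -16)))) = Mul(Pow(3, Rational(1, 2)), Mul(Rational(1, 3), 256, Add(-1, 16))) = Mul(Pow(3, Rational(1, 2)), Mul(Rational(1, 3), 256, 15)) = Mul(Pow(3, Rational(1, 2)), 1280) = Mul(1280, Pow(3, Rational(1, 2)))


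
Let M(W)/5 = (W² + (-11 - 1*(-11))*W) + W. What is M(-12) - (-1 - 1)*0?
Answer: 660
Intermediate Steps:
M(W) = 5*W + 5*W² (M(W) = 5*((W² + (-11 - 1*(-11))*W) + W) = 5*((W² + (-11 + 11)*W) + W) = 5*((W² + 0*W) + W) = 5*((W² + 0) + W) = 5*(W² + W) = 5*(W + W²) = 5*W + 5*W²)
M(-12) - (-1 - 1)*0 = 5*(-12)*(1 - 12) - (-1 - 1)*0 = 5*(-12)*(-11) - (-2)*0 = 660 - 1*0 = 660 + 0 = 660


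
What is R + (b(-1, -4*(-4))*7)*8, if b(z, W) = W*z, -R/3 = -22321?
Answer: 66067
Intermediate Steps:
R = 66963 (R = -3*(-22321) = 66963)
R + (b(-1, -4*(-4))*7)*8 = 66963 + ((-4*(-4)*(-1))*7)*8 = 66963 + ((16*(-1))*7)*8 = 66963 - 16*7*8 = 66963 - 112*8 = 66963 - 896 = 66067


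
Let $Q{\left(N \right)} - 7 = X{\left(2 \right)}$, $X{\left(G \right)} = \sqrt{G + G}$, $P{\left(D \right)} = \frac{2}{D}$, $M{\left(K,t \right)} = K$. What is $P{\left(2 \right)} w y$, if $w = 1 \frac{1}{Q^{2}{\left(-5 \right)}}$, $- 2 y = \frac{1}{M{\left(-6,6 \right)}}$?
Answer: $\frac{1}{972} \approx 0.0010288$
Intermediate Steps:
$X{\left(G \right)} = \sqrt{2} \sqrt{G}$ ($X{\left(G \right)} = \sqrt{2 G} = \sqrt{2} \sqrt{G}$)
$Q{\left(N \right)} = 9$ ($Q{\left(N \right)} = 7 + \sqrt{2} \sqrt{2} = 7 + 2 = 9$)
$y = \frac{1}{12}$ ($y = - \frac{1}{2 \left(-6\right)} = \left(- \frac{1}{2}\right) \left(- \frac{1}{6}\right) = \frac{1}{12} \approx 0.083333$)
$w = \frac{1}{81}$ ($w = 1 \frac{1}{9^{2}} = 1 \cdot \frac{1}{81} = \frac{1}{81} \approx 0.012346$)
$P{\left(2 \right)} w y = \frac{2}{2} \cdot \frac{1}{81} \cdot \frac{1}{12} = 2 \cdot \frac{1}{2} \cdot \frac{1}{81} \cdot \frac{1}{12} = 1 \cdot \frac{1}{81} \cdot \frac{1}{12} = \frac{1}{81} \cdot \frac{1}{12} = \frac{1}{972}$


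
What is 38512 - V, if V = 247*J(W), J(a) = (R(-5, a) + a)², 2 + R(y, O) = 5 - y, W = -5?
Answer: 36289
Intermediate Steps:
R(y, O) = 3 - y (R(y, O) = -2 + (5 - y) = 3 - y)
J(a) = (8 + a)² (J(a) = ((3 - 1*(-5)) + a)² = ((3 + 5) + a)² = (8 + a)²)
V = 2223 (V = 247*(8 - 5)² = 247*3² = 247*9 = 2223)
38512 - V = 38512 - 1*2223 = 38512 - 2223 = 36289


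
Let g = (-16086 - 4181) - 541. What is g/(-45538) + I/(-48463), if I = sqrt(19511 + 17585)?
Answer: 10404/22769 - 2*sqrt(9274)/48463 ≈ 0.45296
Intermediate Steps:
g = -20808 (g = -20267 - 541 = -20808)
I = 2*sqrt(9274) (I = sqrt(37096) = 2*sqrt(9274) ≈ 192.60)
g/(-45538) + I/(-48463) = -20808/(-45538) + (2*sqrt(9274))/(-48463) = -20808*(-1/45538) + (2*sqrt(9274))*(-1/48463) = 10404/22769 - 2*sqrt(9274)/48463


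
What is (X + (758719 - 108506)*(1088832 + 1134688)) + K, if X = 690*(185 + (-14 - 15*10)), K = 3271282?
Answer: 1445764895532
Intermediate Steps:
X = 14490 (X = 690*(185 + (-14 - 150)) = 690*(185 - 164) = 690*21 = 14490)
(X + (758719 - 108506)*(1088832 + 1134688)) + K = (14490 + (758719 - 108506)*(1088832 + 1134688)) + 3271282 = (14490 + 650213*2223520) + 3271282 = (14490 + 1445761609760) + 3271282 = 1445761624250 + 3271282 = 1445764895532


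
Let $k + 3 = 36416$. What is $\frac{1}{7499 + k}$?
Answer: $\frac{1}{43912} \approx 2.2773 \cdot 10^{-5}$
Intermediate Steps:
$k = 36413$ ($k = -3 + 36416 = 36413$)
$\frac{1}{7499 + k} = \frac{1}{7499 + 36413} = \frac{1}{43912}$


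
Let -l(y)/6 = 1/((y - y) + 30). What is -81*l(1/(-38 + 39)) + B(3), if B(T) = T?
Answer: 96/5 ≈ 19.200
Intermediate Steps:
l(y) = -⅕ (l(y) = -6/((y - y) + 30) = -6/(0 + 30) = -6/30 = -6*1/30 = -⅕)
-81*l(1/(-38 + 39)) + B(3) = -81*(-⅕) + 3 = 81/5 + 3 = 96/5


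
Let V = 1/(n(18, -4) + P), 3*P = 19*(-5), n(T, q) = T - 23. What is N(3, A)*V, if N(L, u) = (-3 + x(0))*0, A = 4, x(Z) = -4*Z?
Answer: 0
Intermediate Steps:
N(L, u) = 0 (N(L, u) = (-3 - 4*0)*0 = (-3 + 0)*0 = -3*0 = 0)
n(T, q) = -23 + T
P = -95/3 (P = (19*(-5))/3 = (1/3)*(-95) = -95/3 ≈ -31.667)
V = -3/110 (V = 1/((-23 + 18) - 95/3) = 1/(-5 - 95/3) = 1/(-110/3) = -3/110 ≈ -0.027273)
N(3, A)*V = 0*(-3/110) = 0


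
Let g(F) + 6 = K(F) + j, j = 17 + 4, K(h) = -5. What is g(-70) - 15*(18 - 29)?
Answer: 175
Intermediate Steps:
j = 21
g(F) = 10 (g(F) = -6 + (-5 + 21) = -6 + 16 = 10)
g(-70) - 15*(18 - 29) = 10 - 15*(18 - 29) = 10 - 15*(-11) = 10 - 1*(-165) = 10 + 165 = 175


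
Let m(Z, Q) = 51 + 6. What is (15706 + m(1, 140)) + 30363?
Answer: 46126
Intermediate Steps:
m(Z, Q) = 57
(15706 + m(1, 140)) + 30363 = (15706 + 57) + 30363 = 15763 + 30363 = 46126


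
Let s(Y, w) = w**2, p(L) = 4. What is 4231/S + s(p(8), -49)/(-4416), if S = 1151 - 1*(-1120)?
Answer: 4410475/3342912 ≈ 1.3194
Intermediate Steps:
S = 2271 (S = 1151 + 1120 = 2271)
4231/S + s(p(8), -49)/(-4416) = 4231/2271 + (-49)**2/(-4416) = 4231*(1/2271) + 2401*(-1/4416) = 4231/2271 - 2401/4416 = 4410475/3342912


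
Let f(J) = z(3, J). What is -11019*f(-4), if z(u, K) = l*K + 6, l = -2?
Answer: -154266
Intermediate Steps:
z(u, K) = 6 - 2*K (z(u, K) = -2*K + 6 = 6 - 2*K)
f(J) = 6 - 2*J
-11019*f(-4) = -11019*(6 - 2*(-4)) = -11019*(6 + 8) = -11019*14 = -154266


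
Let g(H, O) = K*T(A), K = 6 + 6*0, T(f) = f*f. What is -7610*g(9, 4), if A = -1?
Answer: -45660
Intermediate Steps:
T(f) = f**2
K = 6 (K = 6 + 0 = 6)
g(H, O) = 6 (g(H, O) = 6*(-1)**2 = 6*1 = 6)
-7610*g(9, 4) = -7610*6 = -45660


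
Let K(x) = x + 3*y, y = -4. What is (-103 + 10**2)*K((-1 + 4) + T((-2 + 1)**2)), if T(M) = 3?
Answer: 18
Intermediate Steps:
K(x) = -12 + x (K(x) = x + 3*(-4) = x - 12 = -12 + x)
(-103 + 10**2)*K((-1 + 4) + T((-2 + 1)**2)) = (-103 + 10**2)*(-12 + ((-1 + 4) + 3)) = (-103 + 100)*(-12 + (3 + 3)) = -3*(-12 + 6) = -3*(-6) = 18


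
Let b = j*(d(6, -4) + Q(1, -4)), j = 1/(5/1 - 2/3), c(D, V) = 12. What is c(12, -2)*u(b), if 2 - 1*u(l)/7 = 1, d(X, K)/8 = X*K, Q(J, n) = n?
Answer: 84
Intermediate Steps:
d(X, K) = 8*K*X (d(X, K) = 8*(X*K) = 8*(K*X) = 8*K*X)
j = 3/13 (j = 1/(5*1 - 2*⅓) = 1/(5 - ⅔) = 1/(13/3) = 3/13 ≈ 0.23077)
b = -588/13 (b = 3*(8*(-4)*6 - 4)/13 = 3*(-192 - 4)/13 = (3/13)*(-196) = -588/13 ≈ -45.231)
u(l) = 7 (u(l) = 14 - 7*1 = 14 - 7 = 7)
c(12, -2)*u(b) = 12*7 = 84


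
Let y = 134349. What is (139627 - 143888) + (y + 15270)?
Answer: 145358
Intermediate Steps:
(139627 - 143888) + (y + 15270) = (139627 - 143888) + (134349 + 15270) = -4261 + 149619 = 145358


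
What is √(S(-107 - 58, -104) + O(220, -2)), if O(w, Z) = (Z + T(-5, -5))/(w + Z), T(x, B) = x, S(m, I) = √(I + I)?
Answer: √(-1526 + 190096*I*√13)/218 ≈ 2.6824 + 2.6883*I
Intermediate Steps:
S(m, I) = √2*√I (S(m, I) = √(2*I) = √2*√I)
O(w, Z) = (-5 + Z)/(Z + w) (O(w, Z) = (Z - 5)/(w + Z) = (-5 + Z)/(Z + w))
√(S(-107 - 58, -104) + O(220, -2)) = √(√2*√(-104) + (-5 - 2)/(-2 + 220)) = √(√2*(2*I*√26) - 7/218) = √(4*I*√13 + (1/218)*(-7)) = √(4*I*√13 - 7/218) = √(-7/218 + 4*I*√13)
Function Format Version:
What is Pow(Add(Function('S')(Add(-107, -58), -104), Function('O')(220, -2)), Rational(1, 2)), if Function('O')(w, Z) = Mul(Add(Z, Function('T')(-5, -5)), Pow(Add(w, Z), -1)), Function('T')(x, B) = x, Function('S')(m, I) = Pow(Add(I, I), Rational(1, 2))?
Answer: Mul(Rational(1, 218), Pow(Add(-1526, Mul(190096, I, Pow(13, Rational(1, 2)))), Rational(1, 2))) ≈ Add(2.6824, Mul(2.6883, I))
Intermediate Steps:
Function('S')(m, I) = Mul(Pow(2, Rational(1, 2)), Pow(I, Rational(1, 2))) (Function('S')(m, I) = Pow(Mul(2, I), Rational(1, 2)) = Mul(Pow(2, Rational(1, 2)), Pow(I, Rational(1, 2))))
Function('O')(w, Z) = Mul(Pow(Add(Z, w), -1), Add(-5, Z)) (Function('O')(w, Z) = Mul(Add(Z, -5), Pow(Add(w, Z), -1)) = Mul(Add(-5, Z), Pow(Add(Z, w), -1)) = Mul(Pow(Add(Z, w), -1), Add(-5, Z)))
Pow(Add(Function('S')(Add(-107, -58), -104), Function('O')(220, -2)), Rational(1, 2)) = Pow(Add(Mul(Pow(2, Rational(1, 2)), Pow(-104, Rational(1, 2))), Mul(Pow(Add(-2, 220), -1), Add(-5, -2))), Rational(1, 2)) = Pow(Add(Mul(Pow(2, Rational(1, 2)), Mul(2, I, Pow(26, Rational(1, 2)))), Mul(Pow(218, -1), -7)), Rational(1, 2)) = Pow(Add(Mul(4, I, Pow(13, Rational(1, 2))), Mul(Rational(1, 218), -7)), Rational(1, 2)) = Pow(Add(Mul(4, I, Pow(13, Rational(1, 2))), Rational(-7, 218)), Rational(1, 2)) = Pow(Add(Rational(-7, 218), Mul(4, I, Pow(13, Rational(1, 2)))), Rational(1, 2))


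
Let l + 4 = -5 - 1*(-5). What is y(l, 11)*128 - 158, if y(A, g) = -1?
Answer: -286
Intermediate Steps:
l = -4 (l = -4 + (-5 - 1*(-5)) = -4 + (-5 + 5) = -4 + 0 = -4)
y(l, 11)*128 - 158 = -1*128 - 158 = -128 - 158 = -286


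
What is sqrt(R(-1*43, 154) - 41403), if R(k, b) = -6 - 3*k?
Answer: 8*I*sqrt(645) ≈ 203.17*I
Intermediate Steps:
sqrt(R(-1*43, 154) - 41403) = sqrt((-6 - (-3)*43) - 41403) = sqrt((-6 - 3*(-43)) - 41403) = sqrt((-6 + 129) - 41403) = sqrt(123 - 41403) = sqrt(-41280) = 8*I*sqrt(645)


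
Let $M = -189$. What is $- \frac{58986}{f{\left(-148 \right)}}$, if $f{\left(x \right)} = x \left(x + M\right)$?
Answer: $- \frac{29493}{24938} \approx -1.1827$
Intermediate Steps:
$f{\left(x \right)} = x \left(-189 + x\right)$ ($f{\left(x \right)} = x \left(x - 189\right) = x \left(-189 + x\right)$)
$- \frac{58986}{f{\left(-148 \right)}} = - \frac{58986}{\left(-148\right) \left(-189 - 148\right)} = - \frac{58986}{\left(-148\right) \left(-337\right)} = - \frac{58986}{49876} = \left(-58986\right) \frac{1}{49876} = - \frac{29493}{24938}$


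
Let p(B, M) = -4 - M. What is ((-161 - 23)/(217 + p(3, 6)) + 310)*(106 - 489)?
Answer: -1065506/9 ≈ -1.1839e+5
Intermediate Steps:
((-161 - 23)/(217 + p(3, 6)) + 310)*(106 - 489) = ((-161 - 23)/(217 + (-4 - 1*6)) + 310)*(106 - 489) = (-184/(217 + (-4 - 6)) + 310)*(-383) = (-184/(217 - 10) + 310)*(-383) = (-184/207 + 310)*(-383) = (-184*1/207 + 310)*(-383) = (-8/9 + 310)*(-383) = (2782/9)*(-383) = -1065506/9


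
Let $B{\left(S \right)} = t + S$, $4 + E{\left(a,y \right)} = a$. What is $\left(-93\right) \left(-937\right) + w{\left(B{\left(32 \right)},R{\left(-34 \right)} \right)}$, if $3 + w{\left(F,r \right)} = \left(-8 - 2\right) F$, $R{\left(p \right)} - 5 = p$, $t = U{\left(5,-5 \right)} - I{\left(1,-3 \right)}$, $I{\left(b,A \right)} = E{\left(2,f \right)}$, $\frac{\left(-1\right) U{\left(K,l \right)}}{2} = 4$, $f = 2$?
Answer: $86878$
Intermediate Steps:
$E{\left(a,y \right)} = -4 + a$
$U{\left(K,l \right)} = -8$ ($U{\left(K,l \right)} = \left(-2\right) 4 = -8$)
$I{\left(b,A \right)} = -2$ ($I{\left(b,A \right)} = -4 + 2 = -2$)
$t = -6$ ($t = -8 - -2 = -8 + 2 = -6$)
$R{\left(p \right)} = 5 + p$
$B{\left(S \right)} = -6 + S$
$w{\left(F,r \right)} = -3 - 10 F$ ($w{\left(F,r \right)} = -3 + \left(-8 - 2\right) F = -3 - 10 F$)
$\left(-93\right) \left(-937\right) + w{\left(B{\left(32 \right)},R{\left(-34 \right)} \right)} = \left(-93\right) \left(-937\right) - \left(3 + 10 \left(-6 + 32\right)\right) = 87141 - 263 = 86878$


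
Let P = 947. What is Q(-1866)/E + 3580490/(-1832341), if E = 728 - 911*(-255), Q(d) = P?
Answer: -832637099243/426995920253 ≈ -1.9500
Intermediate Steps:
Q(d) = 947
E = 233033 (E = 728 + 232305 = 233033)
Q(-1866)/E + 3580490/(-1832341) = 947/233033 + 3580490/(-1832341) = 947*(1/233033) + 3580490*(-1/1832341) = 947/233033 - 3580490/1832341 = -832637099243/426995920253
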